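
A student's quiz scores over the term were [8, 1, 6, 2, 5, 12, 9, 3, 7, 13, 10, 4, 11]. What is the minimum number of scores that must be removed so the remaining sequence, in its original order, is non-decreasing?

7

Fewest deletions = n − (longest non-decreasing subsequence).
Patience tails:
8 → extends → [8]
1 → replaces 8 → [1]
6 → extends → [1, 6]
2 → replaces 6 → [1, 2]
5 → extends → [1, 2, 5]
12 → extends → [1, 2, 5, 12]
9 → replaces 12 → [1, 2, 5, 9]
3 → replaces 5 → [1, 2, 3, 9]
7 → replaces 9 → [1, 2, 3, 7]
13 → extends → [1, 2, 3, 7, 13]
10 → replaces 13 → [1, 2, 3, 7, 10]
4 → replaces 7 → [1, 2, 3, 4, 10]
11 → extends → [1, 2, 3, 4, 10, 11]
Longest non-decreasing subsequence has length 6, so deletions = 13 − 6 = 7.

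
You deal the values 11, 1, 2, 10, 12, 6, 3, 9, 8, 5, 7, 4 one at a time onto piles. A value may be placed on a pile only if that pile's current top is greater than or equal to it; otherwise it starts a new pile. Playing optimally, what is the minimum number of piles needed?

The minimum number of non-increasing subsequences covering a sequence equals the length of its longest strictly increasing subsequence.
LIS length is 5 (e.g. 1, 2, 3, 5, 7), so 5 piles are needed.

5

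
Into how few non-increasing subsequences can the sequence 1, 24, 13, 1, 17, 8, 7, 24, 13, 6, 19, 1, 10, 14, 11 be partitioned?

The minimum number of non-increasing subsequences covering a sequence equals the length of its longest strictly increasing subsequence.
LIS length is 4 (e.g. 1, 13, 17, 24), so 4 piles are needed.

4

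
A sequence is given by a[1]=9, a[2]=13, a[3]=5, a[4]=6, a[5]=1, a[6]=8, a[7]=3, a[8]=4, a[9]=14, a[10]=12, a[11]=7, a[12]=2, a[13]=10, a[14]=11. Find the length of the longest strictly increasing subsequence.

6

Track the smallest tail for each achievable length (strict):
9 → extends → [9]
13 → extends → [9, 13]
5 → replaces 9 → [5, 13]
6 → replaces 13 → [5, 6]
1 → replaces 5 → [1, 6]
8 → extends → [1, 6, 8]
3 → replaces 6 → [1, 3, 8]
4 → replaces 8 → [1, 3, 4]
14 → extends → [1, 3, 4, 14]
12 → replaces 14 → [1, 3, 4, 12]
7 → replaces 12 → [1, 3, 4, 7]
2 → replaces 3 → [1, 2, 4, 7]
10 → extends → [1, 2, 4, 7, 10]
11 → extends → [1, 2, 4, 7, 10, 11]
Six tails, so the longest strictly increasing subsequence has length 6 (e.g. 1, 3, 4, 7, 10, 11).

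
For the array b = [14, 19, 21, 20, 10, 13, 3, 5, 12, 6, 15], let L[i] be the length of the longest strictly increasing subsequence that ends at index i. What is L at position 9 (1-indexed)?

dp[i] = 1 + max{dp[j] : j<i, b[j]<b[i]} (or 1 if no such j):
i:      1  2  3  4  5  6  7  8  9 10 11
b[i]:  14 19 21 20 10 13  3  5 12  6 15
dp:     1  2  3  3  1  2  1  2  3  3  4
At index 9 the value is 3.

3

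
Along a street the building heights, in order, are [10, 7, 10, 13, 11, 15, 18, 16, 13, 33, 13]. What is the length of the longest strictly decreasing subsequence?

Negate each value so 'decreasing' becomes 'increasing', then run patience tails on the negated sequence:
-10 → extends → [-10]
-7 → extends → [-10, -7]
-10 → already a tail → [-10, -7]
-13 → replaces -10 → [-13, -7]
-11 → replaces -7 → [-13, -11]
-15 → replaces -13 → [-15, -11]
-18 → replaces -15 → [-18, -11]
-16 → replaces -11 → [-18, -16]
-13 → extends → [-18, -16, -13]
-33 → replaces -18 → [-33, -16, -13]
-13 → already a tail → [-33, -16, -13]
Three tails, so the longest strictly decreasing subsequence of the original has length 3.

3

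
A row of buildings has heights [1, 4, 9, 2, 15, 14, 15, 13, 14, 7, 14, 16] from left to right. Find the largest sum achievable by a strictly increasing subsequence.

59

Let S[i] be the best sum of a strictly increasing subsequence ending at i:
i:      1  2  3  4  5  6  7  8  9 10 11 12
a[i]:   1  4  9  2 15 14 15 13 14  7 14 16
S:      1  5 14  3 29 28 43 27 41 12 41 59
Maximum is 59 (e.g. 1 + 4 + 9 + 14 + 15 + 16).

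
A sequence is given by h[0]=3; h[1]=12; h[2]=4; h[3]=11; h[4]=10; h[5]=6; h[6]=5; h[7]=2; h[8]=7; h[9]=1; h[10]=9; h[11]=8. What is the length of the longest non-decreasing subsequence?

5

Track the smallest tail for each achievable length (allowing ties):
3 → extends → [3]
12 → extends → [3, 12]
4 → replaces 12 → [3, 4]
11 → extends → [3, 4, 11]
10 → replaces 11 → [3, 4, 10]
6 → replaces 10 → [3, 4, 6]
5 → replaces 6 → [3, 4, 5]
2 → replaces 3 → [2, 4, 5]
7 → extends → [2, 4, 5, 7]
1 → replaces 2 → [1, 4, 5, 7]
9 → extends → [1, 4, 5, 7, 9]
8 → replaces 9 → [1, 4, 5, 7, 8]
Five tails, so the longest non-decreasing subsequence has length 5 (e.g. 3, 4, 6, 7, 9).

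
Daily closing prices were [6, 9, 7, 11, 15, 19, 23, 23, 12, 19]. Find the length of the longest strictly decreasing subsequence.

2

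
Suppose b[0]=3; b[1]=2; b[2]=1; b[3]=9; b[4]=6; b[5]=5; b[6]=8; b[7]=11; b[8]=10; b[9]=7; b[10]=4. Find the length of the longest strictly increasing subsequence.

Let dp[i] be the length of the longest such subsequence ending at index i:
i:      0  1  2  3  4  5  6  7  8  9 10
b[i]:   3  2  1  9  6  5  8 11 10  7  4
dp:     1  1  1  2  2  2  3  4  4  3  2
Maximum dp value is 4.

4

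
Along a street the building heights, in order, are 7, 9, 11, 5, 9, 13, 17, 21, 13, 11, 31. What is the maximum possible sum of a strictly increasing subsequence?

109

Let S[i] be the best sum of a strictly increasing subsequence ending at i:
i:       1   2   3   4   5   6   7   8   9  10  11
a[i]:    7   9  11   5   9  13  17  21  13  11  31
S:       7  16  27   5  16  40  57  78  40  27 109
Maximum is 109 (e.g. 7 + 9 + 11 + 13 + 17 + 21 + 31).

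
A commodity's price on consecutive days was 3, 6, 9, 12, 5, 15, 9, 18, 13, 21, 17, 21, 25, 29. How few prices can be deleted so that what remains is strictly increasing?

5

Fewest deletions = n − (longest strictly increasing subsequence).
Patience tails:
3 → extends → [3]
6 → extends → [3, 6]
9 → extends → [3, 6, 9]
12 → extends → [3, 6, 9, 12]
5 → replaces 6 → [3, 5, 9, 12]
15 → extends → [3, 5, 9, 12, 15]
9 → already a tail → [3, 5, 9, 12, 15]
18 → extends → [3, 5, 9, 12, 15, 18]
13 → replaces 15 → [3, 5, 9, 12, 13, 18]
21 → extends → [3, 5, 9, 12, 13, 18, 21]
17 → replaces 18 → [3, 5, 9, 12, 13, 17, 21]
21 → already a tail → [3, 5, 9, 12, 13, 17, 21]
25 → extends → [3, 5, 9, 12, 13, 17, 21, 25]
29 → extends → [3, 5, 9, 12, 13, 17, 21, 25, 29]
Longest strictly increasing subsequence has length 9, so deletions = 14 − 9 = 5.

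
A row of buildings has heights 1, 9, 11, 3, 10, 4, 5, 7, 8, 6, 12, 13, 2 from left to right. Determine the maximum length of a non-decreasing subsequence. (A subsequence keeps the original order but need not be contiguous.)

8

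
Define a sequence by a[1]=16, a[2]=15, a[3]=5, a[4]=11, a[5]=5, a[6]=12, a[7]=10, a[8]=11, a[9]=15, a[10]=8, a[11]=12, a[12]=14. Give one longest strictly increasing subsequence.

Patience tails give the LIS length; then backtrack through the dp parents:
16 → extends → [16]
15 → replaces 16 → [15]
5 → replaces 15 → [5]
11 → extends → [5, 11]
5 → already a tail → [5, 11]
12 → extends → [5, 11, 12]
10 → replaces 11 → [5, 10, 12]
11 → replaces 12 → [5, 10, 11]
15 → extends → [5, 10, 11, 15]
8 → replaces 10 → [5, 8, 11, 15]
12 → replaces 15 → [5, 8, 11, 12]
14 → extends → [5, 8, 11, 12, 14]
Length 5; one witness is 5, 10, 11, 12, 14.

5, 10, 11, 12, 14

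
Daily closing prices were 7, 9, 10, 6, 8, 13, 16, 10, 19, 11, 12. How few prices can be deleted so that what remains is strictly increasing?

5

Fewest deletions = n − (longest strictly increasing subsequence).
Patience tails:
7 → extends → [7]
9 → extends → [7, 9]
10 → extends → [7, 9, 10]
6 → replaces 7 → [6, 9, 10]
8 → replaces 9 → [6, 8, 10]
13 → extends → [6, 8, 10, 13]
16 → extends → [6, 8, 10, 13, 16]
10 → already a tail → [6, 8, 10, 13, 16]
19 → extends → [6, 8, 10, 13, 16, 19]
11 → replaces 13 → [6, 8, 10, 11, 16, 19]
12 → replaces 16 → [6, 8, 10, 11, 12, 19]
Longest strictly increasing subsequence has length 6, so deletions = 11 − 6 = 5.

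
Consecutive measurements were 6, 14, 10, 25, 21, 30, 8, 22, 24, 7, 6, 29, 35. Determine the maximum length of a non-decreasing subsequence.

7

Track the smallest tail for each achievable length (allowing ties):
6 → extends → [6]
14 → extends → [6, 14]
10 → replaces 14 → [6, 10]
25 → extends → [6, 10, 25]
21 → replaces 25 → [6, 10, 21]
30 → extends → [6, 10, 21, 30]
8 → replaces 10 → [6, 8, 21, 30]
22 → replaces 30 → [6, 8, 21, 22]
24 → extends → [6, 8, 21, 22, 24]
7 → replaces 8 → [6, 7, 21, 22, 24]
6 → replaces 7 → [6, 6, 21, 22, 24]
29 → extends → [6, 6, 21, 22, 24, 29]
35 → extends → [6, 6, 21, 22, 24, 29, 35]
Seven tails, so the longest non-decreasing subsequence has length 7 (e.g. 6, 14, 21, 22, 24, 29, 35).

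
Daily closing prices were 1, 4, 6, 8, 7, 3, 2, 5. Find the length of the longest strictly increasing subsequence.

4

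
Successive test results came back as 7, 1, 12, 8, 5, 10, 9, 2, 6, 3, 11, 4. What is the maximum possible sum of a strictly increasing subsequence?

Let S[i] be the best sum of a strictly increasing subsequence ending at i:
i:      1  2  3  4  5  6  7  8  9 10 11 12
a[i]:   7  1 12  8  5 10  9  2  6  3 11  4
S:      7  1 19 15  6 25 24  3 12  6 36 10
Maximum is 36 (e.g. 7 + 8 + 10 + 11).

36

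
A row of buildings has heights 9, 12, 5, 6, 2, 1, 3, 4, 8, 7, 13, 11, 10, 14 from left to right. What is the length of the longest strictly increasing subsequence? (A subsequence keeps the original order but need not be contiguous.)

Track the smallest tail for each achievable length (strict):
9 → extends → [9]
12 → extends → [9, 12]
5 → replaces 9 → [5, 12]
6 → replaces 12 → [5, 6]
2 → replaces 5 → [2, 6]
1 → replaces 2 → [1, 6]
3 → replaces 6 → [1, 3]
4 → extends → [1, 3, 4]
8 → extends → [1, 3, 4, 8]
7 → replaces 8 → [1, 3, 4, 7]
13 → extends → [1, 3, 4, 7, 13]
11 → replaces 13 → [1, 3, 4, 7, 11]
10 → replaces 11 → [1, 3, 4, 7, 10]
14 → extends → [1, 3, 4, 7, 10, 14]
Six tails, so the longest strictly increasing subsequence has length 6 (e.g. 2, 3, 4, 8, 13, 14).

6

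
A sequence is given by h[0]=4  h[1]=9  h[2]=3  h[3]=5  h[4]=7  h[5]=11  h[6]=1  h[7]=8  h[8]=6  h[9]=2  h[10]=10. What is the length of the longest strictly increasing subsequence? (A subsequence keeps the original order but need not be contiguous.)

Track the smallest tail for each achievable length (strict):
4 → extends → [4]
9 → extends → [4, 9]
3 → replaces 4 → [3, 9]
5 → replaces 9 → [3, 5]
7 → extends → [3, 5, 7]
11 → extends → [3, 5, 7, 11]
1 → replaces 3 → [1, 5, 7, 11]
8 → replaces 11 → [1, 5, 7, 8]
6 → replaces 7 → [1, 5, 6, 8]
2 → replaces 5 → [1, 2, 6, 8]
10 → extends → [1, 2, 6, 8, 10]
Five tails, so the longest strictly increasing subsequence has length 5 (e.g. 4, 5, 7, 8, 10).

5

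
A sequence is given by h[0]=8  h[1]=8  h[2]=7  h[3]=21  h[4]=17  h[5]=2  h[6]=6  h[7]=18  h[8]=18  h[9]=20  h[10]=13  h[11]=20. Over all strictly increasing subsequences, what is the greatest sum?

63

Let S[i] be the best sum of a strictly increasing subsequence ending at i:
i:      0  1  2  3  4  5  6  7  8  9 10 11
h[i]:   8  8  7 21 17  2  6 18 18 20 13 20
S:      8  8  7 29 25  2  8 43 43 63 21 63
Maximum is 63 (e.g. 8 + 17 + 18 + 20).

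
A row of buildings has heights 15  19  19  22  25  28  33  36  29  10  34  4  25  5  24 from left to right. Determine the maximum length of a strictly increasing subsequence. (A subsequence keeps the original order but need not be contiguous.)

Track the smallest tail for each achievable length (strict):
15 → extends → [15]
19 → extends → [15, 19]
19 → already a tail → [15, 19]
22 → extends → [15, 19, 22]
25 → extends → [15, 19, 22, 25]
28 → extends → [15, 19, 22, 25, 28]
33 → extends → [15, 19, 22, 25, 28, 33]
36 → extends → [15, 19, 22, 25, 28, 33, 36]
29 → replaces 33 → [15, 19, 22, 25, 28, 29, 36]
10 → replaces 15 → [10, 19, 22, 25, 28, 29, 36]
34 → replaces 36 → [10, 19, 22, 25, 28, 29, 34]
4 → replaces 10 → [4, 19, 22, 25, 28, 29, 34]
25 → already a tail → [4, 19, 22, 25, 28, 29, 34]
5 → replaces 19 → [4, 5, 22, 25, 28, 29, 34]
24 → replaces 25 → [4, 5, 22, 24, 28, 29, 34]
Seven tails, so the longest strictly increasing subsequence has length 7 (e.g. 15, 19, 22, 25, 28, 33, 36).

7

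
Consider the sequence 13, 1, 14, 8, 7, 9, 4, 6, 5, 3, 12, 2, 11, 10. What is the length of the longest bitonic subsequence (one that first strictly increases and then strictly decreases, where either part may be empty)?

inc[i] = longest strictly increasing subsequence ending at i; dec[i] = longest strictly decreasing subsequence starting at i:
i:      1  2  3  4  5  6  7  8  9 10 11 12 13 14
a[i]:  13  1 14  8  7  9  4  6  5  3 12  2 11 10
inc:    1  1  2  2  2  3  2  3  3  2  4  2  4  4
dec:    7  1  7  6  5  5  3  4  3  2  3  1  2  1
Best peak at i=3 (value 14): inc=2, dec=7, length 2+7−1 = 8.

8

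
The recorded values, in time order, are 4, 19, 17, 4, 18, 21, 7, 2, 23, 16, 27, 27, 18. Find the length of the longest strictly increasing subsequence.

Track the smallest tail for each achievable length (strict):
4 → extends → [4]
19 → extends → [4, 19]
17 → replaces 19 → [4, 17]
4 → already a tail → [4, 17]
18 → extends → [4, 17, 18]
21 → extends → [4, 17, 18, 21]
7 → replaces 17 → [4, 7, 18, 21]
2 → replaces 4 → [2, 7, 18, 21]
23 → extends → [2, 7, 18, 21, 23]
16 → replaces 18 → [2, 7, 16, 21, 23]
27 → extends → [2, 7, 16, 21, 23, 27]
27 → already a tail → [2, 7, 16, 21, 23, 27]
18 → replaces 21 → [2, 7, 16, 18, 23, 27]
Six tails, so the longest strictly increasing subsequence has length 6 (e.g. 4, 17, 18, 21, 23, 27).

6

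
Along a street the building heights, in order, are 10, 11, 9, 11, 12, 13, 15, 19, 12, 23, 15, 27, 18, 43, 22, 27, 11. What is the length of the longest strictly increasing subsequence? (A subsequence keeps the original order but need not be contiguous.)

Let dp[i] be the length of the longest such subsequence ending at index i:
i:      1  2  3  4  5  6  7  8  9 10 11 12 13 14 15 16 17
a[i]:  10 11  9 11 12 13 15 19 12 23 15 27 18 43 22 27 11
dp:     1  2  1  2  3  4  5  6  3  7  5  8  6  9  7  8  2
Maximum dp value is 9.

9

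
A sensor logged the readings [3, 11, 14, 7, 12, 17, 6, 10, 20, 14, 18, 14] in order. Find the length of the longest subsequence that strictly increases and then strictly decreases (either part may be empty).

7

inc[i] = longest strictly increasing subsequence ending at i; dec[i] = longest strictly decreasing subsequence starting at i:
i:      1  2  3  4  5  6  7  8  9 10 11 12
a[i]:   3 11 14  7 12 17  6 10 20 14 18 14
inc:    1  2  3  2  3  4  2  3  5  4  5  4
dec:    1  3  3  2  2  2  1  1  3  1  2  1
Best peak at i=9 (value 20): inc=5, dec=3, length 5+3−1 = 7.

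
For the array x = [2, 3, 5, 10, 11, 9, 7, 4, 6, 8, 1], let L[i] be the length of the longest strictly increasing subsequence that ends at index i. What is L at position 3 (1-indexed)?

3

dp[i] = 1 + max{dp[j] : j<i, x[j]<x[i]} (or 1 if no such j):
i:      1  2  3  4  5  6  7  8  9 10 11
x[i]:   2  3  5 10 11  9  7  4  6  8  1
dp:     1  2  3  4  5  4  4  3  4  5  1
At index 3 the value is 3.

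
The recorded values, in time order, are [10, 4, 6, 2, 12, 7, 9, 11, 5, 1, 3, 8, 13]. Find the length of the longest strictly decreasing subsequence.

Negate each value so 'decreasing' becomes 'increasing', then run patience tails on the negated sequence:
-10 → extends → [-10]
-4 → extends → [-10, -4]
-6 → replaces -4 → [-10, -6]
-2 → extends → [-10, -6, -2]
-12 → replaces -10 → [-12, -6, -2]
-7 → replaces -6 → [-12, -7, -2]
-9 → replaces -7 → [-12, -9, -2]
-11 → replaces -9 → [-12, -11, -2]
-5 → replaces -2 → [-12, -11, -5]
-1 → extends → [-12, -11, -5, -1]
-3 → replaces -1 → [-12, -11, -5, -3]
-8 → replaces -5 → [-12, -11, -8, -3]
-13 → replaces -12 → [-13, -11, -8, -3]
Four tails, so the longest strictly decreasing subsequence of the original has length 4.

4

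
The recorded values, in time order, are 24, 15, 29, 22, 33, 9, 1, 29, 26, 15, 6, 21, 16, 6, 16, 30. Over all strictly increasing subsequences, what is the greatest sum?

96

Let S[i] be the best sum of a strictly increasing subsequence ending at i:
i:      1  2  3  4  5  6  7  8  9 10 11 12 13 14 15 16
a[i]:  24 15 29 22 33  9  1 29 26 15  6 21 16  6 16 30
S:     24 15 53 37 86  9  1 66 63 24  7 45 40  7 40 96
Maximum is 96 (e.g. 15 + 22 + 29 + 30).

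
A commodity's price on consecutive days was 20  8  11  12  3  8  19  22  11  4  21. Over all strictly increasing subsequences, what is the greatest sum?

72

Let S[i] be the best sum of a strictly increasing subsequence ending at i:
i:      1  2  3  4  5  6  7  8  9 10 11
a[i]:  20  8 11 12  3  8 19 22 11  4 21
S:     20  8 19 31  3 11 50 72 22  7 71
Maximum is 72 (e.g. 8 + 11 + 12 + 19 + 22).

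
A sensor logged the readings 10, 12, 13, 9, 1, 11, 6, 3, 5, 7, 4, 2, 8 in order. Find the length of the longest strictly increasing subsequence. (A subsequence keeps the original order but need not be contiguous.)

Track the smallest tail for each achievable length (strict):
10 → extends → [10]
12 → extends → [10, 12]
13 → extends → [10, 12, 13]
9 → replaces 10 → [9, 12, 13]
1 → replaces 9 → [1, 12, 13]
11 → replaces 12 → [1, 11, 13]
6 → replaces 11 → [1, 6, 13]
3 → replaces 6 → [1, 3, 13]
5 → replaces 13 → [1, 3, 5]
7 → extends → [1, 3, 5, 7]
4 → replaces 5 → [1, 3, 4, 7]
2 → replaces 3 → [1, 2, 4, 7]
8 → extends → [1, 2, 4, 7, 8]
Five tails, so the longest strictly increasing subsequence has length 5 (e.g. 1, 3, 5, 7, 8).

5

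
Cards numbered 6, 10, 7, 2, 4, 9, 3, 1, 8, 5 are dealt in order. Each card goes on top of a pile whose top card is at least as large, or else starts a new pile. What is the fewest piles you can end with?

3

Place each on the leftmost legal pile:
6 → new pile 1 (tops now [6])
10 → new pile 2 (tops now [6, 10])
7 → pile 2 (tops now [6, 7])
2 → pile 1 (tops now [2, 7])
4 → pile 2 (tops now [2, 4])
9 → new pile 3 (tops now [2, 4, 9])
3 → pile 2 (tops now [2, 3, 9])
1 → pile 1 (tops now [1, 3, 9])
8 → pile 3 (tops now [1, 3, 8])
5 → pile 3 (tops now [1, 3, 5])
Three piles.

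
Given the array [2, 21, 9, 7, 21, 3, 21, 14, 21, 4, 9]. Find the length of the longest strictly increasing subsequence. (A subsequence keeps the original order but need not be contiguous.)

Track the smallest tail for each achievable length (strict):
2 → extends → [2]
21 → extends → [2, 21]
9 → replaces 21 → [2, 9]
7 → replaces 9 → [2, 7]
21 → extends → [2, 7, 21]
3 → replaces 7 → [2, 3, 21]
21 → already a tail → [2, 3, 21]
14 → replaces 21 → [2, 3, 14]
21 → extends → [2, 3, 14, 21]
4 → replaces 14 → [2, 3, 4, 21]
9 → replaces 21 → [2, 3, 4, 9]
Four tails, so the longest strictly increasing subsequence has length 4 (e.g. 2, 9, 14, 21).

4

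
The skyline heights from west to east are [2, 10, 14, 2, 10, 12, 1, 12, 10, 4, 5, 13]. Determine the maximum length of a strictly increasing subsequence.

4

Let dp[i] be the length of the longest such subsequence ending at index i:
i:      1  2  3  4  5  6  7  8  9 10 11 12
a[i]:   2 10 14  2 10 12  1 12 10  4  5 13
dp:     1  2  3  1  2  3  1  3  2  2  3  4
Maximum dp value is 4.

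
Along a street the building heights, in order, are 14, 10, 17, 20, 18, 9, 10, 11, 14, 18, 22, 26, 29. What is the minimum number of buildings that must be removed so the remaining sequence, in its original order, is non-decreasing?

5

Fewest deletions = n − (longest non-decreasing subsequence).
i:      1  2  3  4  5  6  7  8  9 10 11 12 13
a[i]:  14 10 17 20 18  9 10 11 14 18 22 26 29
dp:     1  1  2  3  3  1  2  3  4  5  6  7  8
max dp = 8, so deletions = 13 − 8 = 5.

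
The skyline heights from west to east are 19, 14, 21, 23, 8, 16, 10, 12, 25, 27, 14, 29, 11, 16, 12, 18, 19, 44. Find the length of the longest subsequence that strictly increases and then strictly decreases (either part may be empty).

8

inc[i] = longest strictly increasing subsequence ending at i; dec[i] = longest strictly decreasing subsequence starting at i:
i:      1  2  3  4  5  6  7  8  9 10 11 12 13 14 15 16 17 18
a[i]:  19 14 21 23  8 16 10 12 25 27 14 29 11 16 12 18 19 44
inc:    1  1  2  3  1  2  2  3  4  5  4  6  3  5  4  6  7  8
dec:    4  3  4  4  1  3  1  2  3  3  2  3  1  2  1  1  1  1
Best peak at i=12 (value 29): inc=6, dec=3, length 6+3−1 = 8.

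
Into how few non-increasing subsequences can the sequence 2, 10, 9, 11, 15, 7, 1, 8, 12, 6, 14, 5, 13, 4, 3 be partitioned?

5

Place each on the leftmost legal pile:
2 → new pile 1 (tops now [2])
10 → new pile 2 (tops now [2, 10])
9 → pile 2 (tops now [2, 9])
11 → new pile 3 (tops now [2, 9, 11])
15 → new pile 4 (tops now [2, 9, 11, 15])
7 → pile 2 (tops now [2, 7, 11, 15])
1 → pile 1 (tops now [1, 7, 11, 15])
8 → pile 3 (tops now [1, 7, 8, 15])
12 → pile 4 (tops now [1, 7, 8, 12])
6 → pile 2 (tops now [1, 6, 8, 12])
14 → new pile 5 (tops now [1, 6, 8, 12, 14])
5 → pile 2 (tops now [1, 5, 8, 12, 14])
13 → pile 5 (tops now [1, 5, 8, 12, 13])
4 → pile 2 (tops now [1, 4, 8, 12, 13])
3 → pile 2 (tops now [1, 3, 8, 12, 13])
Five piles.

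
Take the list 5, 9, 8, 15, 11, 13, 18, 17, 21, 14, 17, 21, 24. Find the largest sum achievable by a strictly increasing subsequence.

Let S[i] be the best sum of a strictly increasing subsequence ending at i:
i:       1   2   3   4   5   6   7   8   9  10  11  12  13
a[i]:    5   9   8  15  11  13  18  17  21  14  17  21  24
S:       5  14  13  29  25  38  56  55  77  52  69  90 114
Maximum is 114 (e.g. 5 + 9 + 11 + 13 + 14 + 17 + 21 + 24).

114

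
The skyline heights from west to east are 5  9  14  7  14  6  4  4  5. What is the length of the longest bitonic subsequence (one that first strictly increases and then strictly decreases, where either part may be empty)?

inc[i] = longest strictly increasing subsequence ending at i; dec[i] = longest strictly decreasing subsequence starting at i:
i:      1  2  3  4  5  6  7  8  9
a[i]:   5  9 14  7 14  6  4  4  5
inc:    1  2  3  2  3  2  1  1  2
dec:    2  4  4  3  3  2  1  1  1
Best peak at i=3 (value 14): inc=3, dec=4, length 3+4−1 = 6.

6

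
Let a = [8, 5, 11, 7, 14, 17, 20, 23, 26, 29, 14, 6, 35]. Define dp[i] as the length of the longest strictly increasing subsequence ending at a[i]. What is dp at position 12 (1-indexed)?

dp[i] = 1 + max{dp[j] : j<i, a[j]<a[i]} (or 1 if no such j):
i:      1  2  3  4  5  6  7  8  9 10 11 12 13
a[i]:   8  5 11  7 14 17 20 23 26 29 14  6 35
dp:     1  1  2  2  3  4  5  6  7  8  3  2  9
At index 12 the value is 2.

2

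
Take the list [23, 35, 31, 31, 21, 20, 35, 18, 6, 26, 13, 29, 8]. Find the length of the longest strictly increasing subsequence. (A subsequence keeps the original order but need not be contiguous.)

3

Track the smallest tail for each achievable length (strict):
23 → extends → [23]
35 → extends → [23, 35]
31 → replaces 35 → [23, 31]
31 → already a tail → [23, 31]
21 → replaces 23 → [21, 31]
20 → replaces 21 → [20, 31]
35 → extends → [20, 31, 35]
18 → replaces 20 → [18, 31, 35]
6 → replaces 18 → [6, 31, 35]
26 → replaces 31 → [6, 26, 35]
13 → replaces 26 → [6, 13, 35]
29 → replaces 35 → [6, 13, 29]
8 → replaces 13 → [6, 8, 29]
Three tails, so the longest strictly increasing subsequence has length 3 (e.g. 23, 31, 35).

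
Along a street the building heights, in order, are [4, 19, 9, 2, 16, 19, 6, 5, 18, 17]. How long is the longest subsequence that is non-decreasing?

4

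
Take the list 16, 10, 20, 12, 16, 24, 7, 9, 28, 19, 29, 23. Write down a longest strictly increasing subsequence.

10, 12, 16, 24, 28, 29

Patience tails give the LIS length; then backtrack through the dp parents:
16 → extends → [16]
10 → replaces 16 → [10]
20 → extends → [10, 20]
12 → replaces 20 → [10, 12]
16 → extends → [10, 12, 16]
24 → extends → [10, 12, 16, 24]
7 → replaces 10 → [7, 12, 16, 24]
9 → replaces 12 → [7, 9, 16, 24]
28 → extends → [7, 9, 16, 24, 28]
19 → replaces 24 → [7, 9, 16, 19, 28]
29 → extends → [7, 9, 16, 19, 28, 29]
23 → replaces 28 → [7, 9, 16, 19, 23, 29]
Length 6; one witness is 10, 12, 16, 24, 28, 29.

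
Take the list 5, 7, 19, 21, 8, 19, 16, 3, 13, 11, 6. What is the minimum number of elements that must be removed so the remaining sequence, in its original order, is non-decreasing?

Fewest deletions = n − (longest non-decreasing subsequence).
i:      1  2  3  4  5  6  7  8  9 10 11
a[i]:   5  7 19 21  8 19 16  3 13 11  6
dp:     1  2  3  4  3  4  4  1  4  4  2
max dp = 4, so deletions = 11 − 4 = 7.

7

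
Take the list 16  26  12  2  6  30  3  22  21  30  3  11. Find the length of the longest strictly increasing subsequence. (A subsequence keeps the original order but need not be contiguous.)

Track the smallest tail for each achievable length (strict):
16 → extends → [16]
26 → extends → [16, 26]
12 → replaces 16 → [12, 26]
2 → replaces 12 → [2, 26]
6 → replaces 26 → [2, 6]
30 → extends → [2, 6, 30]
3 → replaces 6 → [2, 3, 30]
22 → replaces 30 → [2, 3, 22]
21 → replaces 22 → [2, 3, 21]
30 → extends → [2, 3, 21, 30]
3 → already a tail → [2, 3, 21, 30]
11 → replaces 21 → [2, 3, 11, 30]
Four tails, so the longest strictly increasing subsequence has length 4 (e.g. 2, 6, 22, 30).

4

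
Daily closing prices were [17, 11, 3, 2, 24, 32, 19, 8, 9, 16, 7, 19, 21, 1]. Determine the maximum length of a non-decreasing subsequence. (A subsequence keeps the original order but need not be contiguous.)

6

Track the smallest tail for each achievable length (allowing ties):
17 → extends → [17]
11 → replaces 17 → [11]
3 → replaces 11 → [3]
2 → replaces 3 → [2]
24 → extends → [2, 24]
32 → extends → [2, 24, 32]
19 → replaces 24 → [2, 19, 32]
8 → replaces 19 → [2, 8, 32]
9 → replaces 32 → [2, 8, 9]
16 → extends → [2, 8, 9, 16]
7 → replaces 8 → [2, 7, 9, 16]
19 → extends → [2, 7, 9, 16, 19]
21 → extends → [2, 7, 9, 16, 19, 21]
1 → replaces 2 → [1, 7, 9, 16, 19, 21]
Six tails, so the longest non-decreasing subsequence has length 6 (e.g. 3, 8, 9, 16, 19, 21).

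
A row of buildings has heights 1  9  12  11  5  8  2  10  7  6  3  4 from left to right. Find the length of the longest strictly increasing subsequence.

4

Track the smallest tail for each achievable length (strict):
1 → extends → [1]
9 → extends → [1, 9]
12 → extends → [1, 9, 12]
11 → replaces 12 → [1, 9, 11]
5 → replaces 9 → [1, 5, 11]
8 → replaces 11 → [1, 5, 8]
2 → replaces 5 → [1, 2, 8]
10 → extends → [1, 2, 8, 10]
7 → replaces 8 → [1, 2, 7, 10]
6 → replaces 7 → [1, 2, 6, 10]
3 → replaces 6 → [1, 2, 3, 10]
4 → replaces 10 → [1, 2, 3, 4]
Four tails, so the longest strictly increasing subsequence has length 4 (e.g. 1, 5, 8, 10).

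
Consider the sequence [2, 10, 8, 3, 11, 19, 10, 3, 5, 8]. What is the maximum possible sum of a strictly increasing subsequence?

Let S[i] be the best sum of a strictly increasing subsequence ending at i:
i:      1  2  3  4  5  6  7  8  9 10
a[i]:   2 10  8  3 11 19 10  3  5  8
S:      2 12 10  5 23 42 20  5 10 18
Maximum is 42 (e.g. 2 + 10 + 11 + 19).

42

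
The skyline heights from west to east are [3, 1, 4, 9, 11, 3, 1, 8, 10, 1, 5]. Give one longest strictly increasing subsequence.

Patience tails give the LIS length; then backtrack through the dp parents:
3 → extends → [3]
1 → replaces 3 → [1]
4 → extends → [1, 4]
9 → extends → [1, 4, 9]
11 → extends → [1, 4, 9, 11]
3 → replaces 4 → [1, 3, 9, 11]
1 → already a tail → [1, 3, 9, 11]
8 → replaces 9 → [1, 3, 8, 11]
10 → replaces 11 → [1, 3, 8, 10]
1 → already a tail → [1, 3, 8, 10]
5 → replaces 8 → [1, 3, 5, 10]
Length 4; one witness is 3, 4, 9, 11.

3, 4, 9, 11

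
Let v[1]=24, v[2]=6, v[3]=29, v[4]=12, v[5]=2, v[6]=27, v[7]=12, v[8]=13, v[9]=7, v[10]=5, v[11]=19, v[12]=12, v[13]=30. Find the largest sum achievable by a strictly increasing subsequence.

Let S[i] be the best sum of a strictly increasing subsequence ending at i:
i:      1  2  3  4  5  6  7  8  9 10 11 12 13
v[i]:  24  6 29 12  2 27 12 13  7  5 19 12 30
S:     24  6 53 18  2 51 18 31 13  7 50 25 83
Maximum is 83 (e.g. 24 + 29 + 30).

83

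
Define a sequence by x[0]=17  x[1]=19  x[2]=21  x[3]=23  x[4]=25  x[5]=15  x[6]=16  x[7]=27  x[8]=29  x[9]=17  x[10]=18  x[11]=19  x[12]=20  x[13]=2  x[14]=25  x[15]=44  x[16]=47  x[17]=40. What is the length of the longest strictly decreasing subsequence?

3

Let dp[i] be the longest strictly decreasing subsequence ending at i:
i:      0  1  2  3  4  5  6  7  8  9 10 11 12 13 14 15 16 17
x[i]:  17 19 21 23 25 15 16 27 29 17 18 19 20  2 25 44 47 40
dp:     1  1  1  1  1  2  2  1  1  2  2  2  2  3  2  1  1  2
Maximum is 3.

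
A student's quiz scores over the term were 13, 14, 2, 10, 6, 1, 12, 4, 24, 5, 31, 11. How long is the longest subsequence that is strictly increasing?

5

Let dp[i] be the length of the longest such subsequence ending at index i:
i:      1  2  3  4  5  6  7  8  9 10 11 12
a[i]:  13 14  2 10  6  1 12  4 24  5 31 11
dp:     1  2  1  2  2  1  3  2  4  3  5  4
Maximum dp value is 5.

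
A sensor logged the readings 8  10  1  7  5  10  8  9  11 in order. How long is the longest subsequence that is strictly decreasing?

3

Let dp[i] be the longest strictly decreasing subsequence ending at i:
i:      1  2  3  4  5  6  7  8  9
a[i]:   8 10  1  7  5 10  8  9 11
dp:     1  1  2  2  3  1  2  2  1
Maximum is 3.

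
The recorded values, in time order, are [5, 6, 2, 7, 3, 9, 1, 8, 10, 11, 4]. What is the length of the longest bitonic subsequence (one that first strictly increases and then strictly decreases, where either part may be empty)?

7

inc[i] = longest strictly increasing subsequence ending at i; dec[i] = longest strictly decreasing subsequence starting at i:
i:      1  2  3  4  5  6  7  8  9 10 11
a[i]:   5  6  2  7  3  9  1  8 10 11  4
inc:    1  2  1  3  2  4  1  4  5  6  3
dec:    3  3  2  3  2  3  1  2  2  2  1
Best peak at i=10 (value 11): inc=6, dec=2, length 6+2−1 = 7.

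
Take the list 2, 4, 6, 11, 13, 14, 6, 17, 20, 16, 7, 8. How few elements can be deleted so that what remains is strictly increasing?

Fewest deletions = n − (longest strictly increasing subsequence).
i:      1  2  3  4  5  6  7  8  9 10 11 12
a[i]:   2  4  6 11 13 14  6 17 20 16  7  8
dp:     1  2  3  4  5  6  3  7  8  7  4  5
max dp = 8, so deletions = 12 − 8 = 4.

4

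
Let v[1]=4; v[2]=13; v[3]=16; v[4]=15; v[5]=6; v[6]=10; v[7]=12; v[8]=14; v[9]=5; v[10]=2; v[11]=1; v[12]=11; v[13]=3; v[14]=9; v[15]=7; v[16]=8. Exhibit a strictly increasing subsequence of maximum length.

Patience tails give the LIS length; then backtrack through the dp parents:
4 → extends → [4]
13 → extends → [4, 13]
16 → extends → [4, 13, 16]
15 → replaces 16 → [4, 13, 15]
6 → replaces 13 → [4, 6, 15]
10 → replaces 15 → [4, 6, 10]
12 → extends → [4, 6, 10, 12]
14 → extends → [4, 6, 10, 12, 14]
5 → replaces 6 → [4, 5, 10, 12, 14]
2 → replaces 4 → [2, 5, 10, 12, 14]
1 → replaces 2 → [1, 5, 10, 12, 14]
11 → replaces 12 → [1, 5, 10, 11, 14]
3 → replaces 5 → [1, 3, 10, 11, 14]
9 → replaces 10 → [1, 3, 9, 11, 14]
7 → replaces 9 → [1, 3, 7, 11, 14]
8 → replaces 11 → [1, 3, 7, 8, 14]
Length 5; one witness is 4, 6, 10, 12, 14.

4, 6, 10, 12, 14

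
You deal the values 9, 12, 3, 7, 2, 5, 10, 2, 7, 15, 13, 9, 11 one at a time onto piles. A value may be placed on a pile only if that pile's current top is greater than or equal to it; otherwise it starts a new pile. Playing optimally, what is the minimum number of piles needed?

Place each on the leftmost legal pile:
9 → new pile 1 (tops now [9])
12 → new pile 2 (tops now [9, 12])
3 → pile 1 (tops now [3, 12])
7 → pile 2 (tops now [3, 7])
2 → pile 1 (tops now [2, 7])
5 → pile 2 (tops now [2, 5])
10 → new pile 3 (tops now [2, 5, 10])
2 → pile 1 (tops now [2, 5, 10])
7 → pile 3 (tops now [2, 5, 7])
15 → new pile 4 (tops now [2, 5, 7, 15])
13 → pile 4 (tops now [2, 5, 7, 13])
9 → pile 4 (tops now [2, 5, 7, 9])
11 → new pile 5 (tops now [2, 5, 7, 9, 11])
Five piles.

5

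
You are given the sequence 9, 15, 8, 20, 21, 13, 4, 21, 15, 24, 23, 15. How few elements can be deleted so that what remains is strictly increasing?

7

Fewest deletions = n − (longest strictly increasing subsequence).
Patience tails:
9 → extends → [9]
15 → extends → [9, 15]
8 → replaces 9 → [8, 15]
20 → extends → [8, 15, 20]
21 → extends → [8, 15, 20, 21]
13 → replaces 15 → [8, 13, 20, 21]
4 → replaces 8 → [4, 13, 20, 21]
21 → already a tail → [4, 13, 20, 21]
15 → replaces 20 → [4, 13, 15, 21]
24 → extends → [4, 13, 15, 21, 24]
23 → replaces 24 → [4, 13, 15, 21, 23]
15 → already a tail → [4, 13, 15, 21, 23]
Longest strictly increasing subsequence has length 5, so deletions = 12 − 5 = 7.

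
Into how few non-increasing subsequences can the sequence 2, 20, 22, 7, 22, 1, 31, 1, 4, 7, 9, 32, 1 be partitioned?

Place each on the leftmost legal pile:
2 → new pile 1 (tops now [2])
20 → new pile 2 (tops now [2, 20])
22 → new pile 3 (tops now [2, 20, 22])
7 → pile 2 (tops now [2, 7, 22])
22 → pile 3 (tops now [2, 7, 22])
1 → pile 1 (tops now [1, 7, 22])
31 → new pile 4 (tops now [1, 7, 22, 31])
1 → pile 1 (tops now [1, 7, 22, 31])
4 → pile 2 (tops now [1, 4, 22, 31])
7 → pile 3 (tops now [1, 4, 7, 31])
9 → pile 4 (tops now [1, 4, 7, 9])
32 → new pile 5 (tops now [1, 4, 7, 9, 32])
1 → pile 1 (tops now [1, 4, 7, 9, 32])
Five piles.

5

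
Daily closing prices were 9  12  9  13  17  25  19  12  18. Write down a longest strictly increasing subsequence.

Patience tails give the LIS length; then backtrack through the dp parents:
9 → extends → [9]
12 → extends → [9, 12]
9 → already a tail → [9, 12]
13 → extends → [9, 12, 13]
17 → extends → [9, 12, 13, 17]
25 → extends → [9, 12, 13, 17, 25]
19 → replaces 25 → [9, 12, 13, 17, 19]
12 → already a tail → [9, 12, 13, 17, 19]
18 → replaces 19 → [9, 12, 13, 17, 18]
Length 5; one witness is 9, 12, 13, 17, 25.

9, 12, 13, 17, 25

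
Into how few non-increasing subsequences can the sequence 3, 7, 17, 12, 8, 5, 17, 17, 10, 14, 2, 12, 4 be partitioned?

5

Place each on the leftmost legal pile:
3 → new pile 1 (tops now [3])
7 → new pile 2 (tops now [3, 7])
17 → new pile 3 (tops now [3, 7, 17])
12 → pile 3 (tops now [3, 7, 12])
8 → pile 3 (tops now [3, 7, 8])
5 → pile 2 (tops now [3, 5, 8])
17 → new pile 4 (tops now [3, 5, 8, 17])
17 → pile 4 (tops now [3, 5, 8, 17])
10 → pile 4 (tops now [3, 5, 8, 10])
14 → new pile 5 (tops now [3, 5, 8, 10, 14])
2 → pile 1 (tops now [2, 5, 8, 10, 14])
12 → pile 5 (tops now [2, 5, 8, 10, 12])
4 → pile 2 (tops now [2, 4, 8, 10, 12])
Five piles.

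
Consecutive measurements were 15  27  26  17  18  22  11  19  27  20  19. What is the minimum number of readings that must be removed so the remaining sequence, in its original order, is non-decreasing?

Fewest deletions = n − (longest non-decreasing subsequence).
i:      1  2  3  4  5  6  7  8  9 10 11
a[i]:  15 27 26 17 18 22 11 19 27 20 19
dp:     1  2  2  2  3  4  1  4  5  5  5
max dp = 5, so deletions = 11 − 5 = 6.

6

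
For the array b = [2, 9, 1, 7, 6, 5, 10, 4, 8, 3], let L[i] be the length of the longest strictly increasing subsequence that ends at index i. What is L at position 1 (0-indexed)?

dp[i] = 1 + max{dp[j] : j<i, b[j]<b[i]} (or 1 if no such j):
i:      0  1  2  3  4  5  6  7  8  9
b[i]:   2  9  1  7  6  5 10  4  8  3
dp:     1  2  1  2  2  2  3  2  3  2
At index 1 the value is 2.

2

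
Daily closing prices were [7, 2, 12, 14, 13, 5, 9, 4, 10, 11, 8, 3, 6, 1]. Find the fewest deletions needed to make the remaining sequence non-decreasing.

9

Fewest deletions = n − (longest non-decreasing subsequence).
i:      1  2  3  4  5  6  7  8  9 10 11 12 13 14
a[i]:   7  2 12 14 13  5  9  4 10 11  8  3  6  1
dp:     1  1  2  3  3  2  3  2  4  5  3  2  3  1
max dp = 5, so deletions = 14 − 5 = 9.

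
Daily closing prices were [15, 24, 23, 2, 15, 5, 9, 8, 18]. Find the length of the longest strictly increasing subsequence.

4

Let dp[i] be the length of the longest such subsequence ending at index i:
i:      1  2  3  4  5  6  7  8  9
a[i]:  15 24 23  2 15  5  9  8 18
dp:     1  2  2  1  2  2  3  3  4
Maximum dp value is 4.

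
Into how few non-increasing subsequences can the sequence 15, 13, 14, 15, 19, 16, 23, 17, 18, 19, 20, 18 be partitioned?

8

Place each on the leftmost legal pile:
15 → new pile 1 (tops now [15])
13 → pile 1 (tops now [13])
14 → new pile 2 (tops now [13, 14])
15 → new pile 3 (tops now [13, 14, 15])
19 → new pile 4 (tops now [13, 14, 15, 19])
16 → pile 4 (tops now [13, 14, 15, 16])
23 → new pile 5 (tops now [13, 14, 15, 16, 23])
17 → pile 5 (tops now [13, 14, 15, 16, 17])
18 → new pile 6 (tops now [13, 14, 15, 16, 17, 18])
19 → new pile 7 (tops now [13, 14, 15, 16, 17, 18, 19])
20 → new pile 8 (tops now [13, 14, 15, 16, 17, 18, 19, 20])
18 → pile 6 (tops now [13, 14, 15, 16, 17, 18, 19, 20])
Eight piles.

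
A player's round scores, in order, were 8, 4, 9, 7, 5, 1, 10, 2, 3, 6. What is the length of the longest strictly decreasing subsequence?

Negate each value so 'decreasing' becomes 'increasing', then run patience tails on the negated sequence:
-8 → extends → [-8]
-4 → extends → [-8, -4]
-9 → replaces -8 → [-9, -4]
-7 → replaces -4 → [-9, -7]
-5 → extends → [-9, -7, -5]
-1 → extends → [-9, -7, -5, -1]
-10 → replaces -9 → [-10, -7, -5, -1]
-2 → replaces -1 → [-10, -7, -5, -2]
-3 → replaces -2 → [-10, -7, -5, -3]
-6 → replaces -5 → [-10, -7, -6, -3]
Four tails, so the longest strictly decreasing subsequence of the original has length 4.

4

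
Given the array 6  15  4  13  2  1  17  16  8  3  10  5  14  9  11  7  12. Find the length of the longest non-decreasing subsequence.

6

Let dp[i] be the length of the longest such subsequence ending at index i:
i:      1  2  3  4  5  6  7  8  9 10 11 12 13 14 15 16 17
a[i]:   6 15  4 13  2  1 17 16  8  3 10  5 14  9 11  7 12
dp:     1  2  1  2  1  1  3  3  2  2  3  3  4  4  5  4  6
Maximum dp value is 6.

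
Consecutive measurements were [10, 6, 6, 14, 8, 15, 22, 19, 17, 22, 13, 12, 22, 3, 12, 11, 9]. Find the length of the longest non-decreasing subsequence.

7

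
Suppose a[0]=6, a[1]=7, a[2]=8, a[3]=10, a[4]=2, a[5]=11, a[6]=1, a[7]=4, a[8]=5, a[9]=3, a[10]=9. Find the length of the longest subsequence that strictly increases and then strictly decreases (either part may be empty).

7

inc[i] = longest strictly increasing subsequence ending at i; dec[i] = longest strictly decreasing subsequence starting at i:
i:      0  1  2  3  4  5  6  7  8  9 10
a[i]:   6  7  8 10  2 11  1  4  5  3  9
inc:    1  2  3  4  1  5  1  2  3  2  4
dec:    3  3  3  3  2  3  1  2  2  1  1
Best peak at i=5 (value 11): inc=5, dec=3, length 5+3−1 = 7.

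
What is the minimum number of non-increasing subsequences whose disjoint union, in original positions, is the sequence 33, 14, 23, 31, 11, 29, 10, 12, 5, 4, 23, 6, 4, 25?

Place each on the leftmost legal pile:
33 → new pile 1 (tops now [33])
14 → pile 1 (tops now [14])
23 → new pile 2 (tops now [14, 23])
31 → new pile 3 (tops now [14, 23, 31])
11 → pile 1 (tops now [11, 23, 31])
29 → pile 3 (tops now [11, 23, 29])
10 → pile 1 (tops now [10, 23, 29])
12 → pile 2 (tops now [10, 12, 29])
5 → pile 1 (tops now [5, 12, 29])
4 → pile 1 (tops now [4, 12, 29])
23 → pile 3 (tops now [4, 12, 23])
6 → pile 2 (tops now [4, 6, 23])
4 → pile 1 (tops now [4, 6, 23])
25 → new pile 4 (tops now [4, 6, 23, 25])
Four piles.

4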